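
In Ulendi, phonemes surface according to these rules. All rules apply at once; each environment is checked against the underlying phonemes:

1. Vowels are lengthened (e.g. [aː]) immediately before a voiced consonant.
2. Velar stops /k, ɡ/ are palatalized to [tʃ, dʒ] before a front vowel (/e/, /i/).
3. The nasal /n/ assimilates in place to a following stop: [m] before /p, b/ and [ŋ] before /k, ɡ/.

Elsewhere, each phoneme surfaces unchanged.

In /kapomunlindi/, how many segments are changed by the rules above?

Segments that undergo a rule: /o/ → [oː] (rule 1); /u/ → [uː] (rule 1); /i/ → [iː] (rule 1).
All other segments surface unchanged.

3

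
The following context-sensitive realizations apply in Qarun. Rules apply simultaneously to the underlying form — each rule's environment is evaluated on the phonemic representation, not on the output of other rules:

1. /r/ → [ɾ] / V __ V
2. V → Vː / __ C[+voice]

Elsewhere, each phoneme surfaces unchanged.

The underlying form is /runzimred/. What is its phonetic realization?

[ruːnziːmreːd]

/r/ — word-initial; rule 1 does not apply here → [r].
/u/ (between /r/ and /n/) occurs before a voiced consonant → [uː] by rule 2.
/n/ stays [n].
/z/ stays [z].
/i/ — between /z/ and /m/, before a voiced consonant — surfaces as [iː] (rule 2).
/m/ (between /i/ and /r/) is unaffected → [m].
/r/ — between /m/ and /e/; rule 1 does not apply here → [r].
/e/ (between /r/ and /d/) occurs before a voiced consonant → [eː] by rule 2.
/d/ (word-final) is unaffected → [d].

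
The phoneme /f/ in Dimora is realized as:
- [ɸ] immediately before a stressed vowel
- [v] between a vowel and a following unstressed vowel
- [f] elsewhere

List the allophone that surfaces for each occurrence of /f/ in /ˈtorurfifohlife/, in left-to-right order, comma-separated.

[f], [v], [v]

Occurrence 1 (position 6): no conditioning environment matches → elsewhere allophone [f].
Occurrence 2 (position 8): between a vowel and a following unstressed vowel → [v].
Occurrence 3 (position 13): between a vowel and a following unstressed vowel → [v].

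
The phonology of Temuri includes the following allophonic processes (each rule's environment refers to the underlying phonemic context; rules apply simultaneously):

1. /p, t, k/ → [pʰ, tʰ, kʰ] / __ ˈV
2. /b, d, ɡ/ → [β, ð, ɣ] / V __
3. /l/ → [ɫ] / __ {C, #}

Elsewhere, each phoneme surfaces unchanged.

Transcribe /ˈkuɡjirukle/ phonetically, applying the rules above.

[ˈkʰuɣjirukle]

/k/ (word-initial): immediately before a stressed vowel, so rule 1 applies → [kʰ].
/ɡ/ meets the environment for rule 2 (immediately after a vowel) → [ɣ].
/k/ (between /u/ and /l/): rule 1 targets it, but not immediately before a stressed vowel → unchanged [k].
/l/ — between /k/ and /e/; rule 3 does not apply here → [l].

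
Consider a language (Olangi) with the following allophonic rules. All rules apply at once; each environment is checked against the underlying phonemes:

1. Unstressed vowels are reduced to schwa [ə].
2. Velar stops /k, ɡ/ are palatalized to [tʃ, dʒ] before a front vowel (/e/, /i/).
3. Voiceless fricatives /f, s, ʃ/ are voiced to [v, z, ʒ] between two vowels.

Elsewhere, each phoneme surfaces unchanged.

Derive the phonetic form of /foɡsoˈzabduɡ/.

/f/ — word-initial; rule 3 does not apply here → [f].
/o/ (between /f/ and /ɡ/): in an unstressed syllable, so rule 1 applies → [ə].
/ɡ/ (between /o/ and /s/) is in the target of rule 2 but the environment (before a front vowel) is not met → [ɡ].
/s/ (between /ɡ/ and /o/) fails the environment for rule 3, so it stays [s].
/o/ (between /s/ and /z/) occurs in an unstressed syllable → [ə] by rule 1.
/z/ (between /o/ and /a/) is unaffected → [z].
/a/ (between /z/ and /b/) fails the environment for rule 1, so it stays [a].
/b/ stays [b].
/d/ (between /b/ and /u/) is unaffected → [d].
/u/ (between /d/ and /ɡ/) occurs in an unstressed syllable → [ə] by rule 1.
/ɡ/ — word-final; rule 2 does not apply here → [ɡ].

[fəɡsəˈzabdəɡ]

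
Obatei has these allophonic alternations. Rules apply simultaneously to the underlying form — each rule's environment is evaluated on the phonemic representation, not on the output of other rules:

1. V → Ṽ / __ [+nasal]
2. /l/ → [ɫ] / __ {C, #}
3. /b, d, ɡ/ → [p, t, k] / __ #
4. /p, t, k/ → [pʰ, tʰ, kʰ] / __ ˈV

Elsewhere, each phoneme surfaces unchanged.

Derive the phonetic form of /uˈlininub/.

/u/ (word-initial) fails the environment for rule 1, so it stays [u].
/l/ (between /u/ and /i/) fails the environment for rule 2, so it stays [l].
/i/ meets the environment for rule 1 (before a nasal consonant) → [ĩ].
/n/ (between /i/ and /i/) is unaffected → [n].
/i/ (between /n/ and /n/): before a nasal consonant, so rule 1 applies → [ĩ].
/n/ (between /i/ and /u/): no rule targets it → [n].
/u/ — between /n/ and /b/; rule 1 does not apply here → [u].
/b/ (word-final): word-finally, so rule 3 applies → [p].

[uˈlĩnĩnup]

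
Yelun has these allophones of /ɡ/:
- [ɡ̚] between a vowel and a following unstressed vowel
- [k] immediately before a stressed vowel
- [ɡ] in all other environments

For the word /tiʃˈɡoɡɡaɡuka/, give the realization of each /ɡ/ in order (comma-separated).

[k], [ɡ], [ɡ], [ɡ̚]

Occurrence 1 (position 4): immediately before a stressed vowel → [k].
Occurrence 2 (position 6): no conditioning environment matches → elsewhere allophone [ɡ].
Occurrence 3 (position 7): no conditioning environment matches → elsewhere allophone [ɡ].
Occurrence 4 (position 9): between a vowel and a following unstressed vowel → [ɡ̚].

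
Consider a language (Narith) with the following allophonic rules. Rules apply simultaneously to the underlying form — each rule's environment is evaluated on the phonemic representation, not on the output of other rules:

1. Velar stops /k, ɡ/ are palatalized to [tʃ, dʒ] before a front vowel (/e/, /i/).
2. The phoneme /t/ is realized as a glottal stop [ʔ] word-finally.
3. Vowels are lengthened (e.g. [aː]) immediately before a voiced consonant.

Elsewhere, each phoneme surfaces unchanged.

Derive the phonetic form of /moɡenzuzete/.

/m/ (word-initial) is unaffected → [m].
Rule 3 applies to /o/ (between /m/ and /ɡ/: before a voiced consonant) → [oː].
/ɡ/ — between /o/ and /e/, before a front vowel — surfaces as [dʒ] (rule 1).
/e/ meets the environment for rule 3 (before a voiced consonant) → [eː].
/n/ (between /e/ and /z/): no rule targets it → [n].
/z/ (between /n/ and /u/): no rule targets it → [z].
Rule 3 applies to /u/ (between /z/ and /z/: before a voiced consonant) → [uː].
/z/ stays [z].
/e/ (between /z/ and /t/) fails the environment for rule 3, so it stays [e].
/t/ (between /e/ and /e/) is in the target of rule 2 but the environment (word-finally) is not met → [t].
/e/ — word-final; rule 3 does not apply here → [e].

[moːdʒeːnzuːzete]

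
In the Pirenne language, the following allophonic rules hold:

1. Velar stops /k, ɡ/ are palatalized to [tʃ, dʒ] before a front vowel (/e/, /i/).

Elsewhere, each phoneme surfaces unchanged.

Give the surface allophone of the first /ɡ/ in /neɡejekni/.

/ɡ/ meets the environment for rule 1 (before a front vowel) → [dʒ].

[dʒ]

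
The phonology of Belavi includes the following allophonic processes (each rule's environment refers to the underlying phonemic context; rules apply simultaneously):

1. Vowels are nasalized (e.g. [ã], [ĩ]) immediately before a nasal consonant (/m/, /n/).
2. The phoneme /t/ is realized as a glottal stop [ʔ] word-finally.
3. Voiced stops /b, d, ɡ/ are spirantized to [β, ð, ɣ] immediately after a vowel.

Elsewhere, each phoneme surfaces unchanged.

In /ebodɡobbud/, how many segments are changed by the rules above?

4

Segments that undergo a rule: /b/ → [β] (rule 3); /d/ → [ð] (rule 3); /b/ → [β] (rule 3); /d/ → [ð] (rule 3).
All other segments surface unchanged.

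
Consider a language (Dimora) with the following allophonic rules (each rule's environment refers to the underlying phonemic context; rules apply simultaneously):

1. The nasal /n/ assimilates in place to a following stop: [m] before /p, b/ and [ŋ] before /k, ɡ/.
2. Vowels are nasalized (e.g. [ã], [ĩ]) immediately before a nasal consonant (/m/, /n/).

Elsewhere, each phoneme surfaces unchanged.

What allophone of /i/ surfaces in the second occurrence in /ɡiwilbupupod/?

[i]

/i/ (between /w/ and /l/): rule 2 targets it, but not before a nasal consonant → unchanged [i].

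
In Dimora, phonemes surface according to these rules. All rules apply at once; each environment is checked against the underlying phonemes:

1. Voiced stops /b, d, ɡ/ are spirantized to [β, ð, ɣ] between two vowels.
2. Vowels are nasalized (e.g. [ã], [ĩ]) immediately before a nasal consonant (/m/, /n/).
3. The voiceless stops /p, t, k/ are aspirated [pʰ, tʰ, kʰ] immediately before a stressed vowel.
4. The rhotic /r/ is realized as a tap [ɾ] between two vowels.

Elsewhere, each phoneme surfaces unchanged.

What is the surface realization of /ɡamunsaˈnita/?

[ɡãmũnsãˈnita]

/ɡ/ (word-initial): rule 1 targets it, but not between two vowels → unchanged [ɡ].
/a/ (between /ɡ/ and /m/) occurs before a nasal consonant → [ã] by rule 2.
/u/ meets the environment for rule 2 (before a nasal consonant) → [ũ].
/a/ — between /s/ and /n/, before a nasal consonant — surfaces as [ã] (rule 2).
/i/ (between /n/ and /t/) fails the environment for rule 2, so it stays [i].
/t/ (between /i/ and /a/) fails the environment for rule 3, so it stays [t].
/a/ — word-final; rule 2 does not apply here → [a].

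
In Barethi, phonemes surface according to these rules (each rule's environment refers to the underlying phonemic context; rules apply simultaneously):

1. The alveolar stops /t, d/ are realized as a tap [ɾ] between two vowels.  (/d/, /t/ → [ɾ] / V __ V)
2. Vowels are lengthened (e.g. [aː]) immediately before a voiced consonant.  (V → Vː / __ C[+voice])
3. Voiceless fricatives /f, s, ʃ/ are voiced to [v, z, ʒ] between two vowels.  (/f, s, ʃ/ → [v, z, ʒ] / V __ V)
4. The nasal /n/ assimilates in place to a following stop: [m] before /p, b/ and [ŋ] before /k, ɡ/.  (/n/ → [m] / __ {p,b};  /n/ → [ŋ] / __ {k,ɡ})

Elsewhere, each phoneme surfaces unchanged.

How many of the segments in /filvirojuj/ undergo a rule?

4

Segments that undergo a rule: /i/ → [iː] (rule 2); /i/ → [iː] (rule 2); /o/ → [oː] (rule 2); /u/ → [uː] (rule 2).
All other segments surface unchanged.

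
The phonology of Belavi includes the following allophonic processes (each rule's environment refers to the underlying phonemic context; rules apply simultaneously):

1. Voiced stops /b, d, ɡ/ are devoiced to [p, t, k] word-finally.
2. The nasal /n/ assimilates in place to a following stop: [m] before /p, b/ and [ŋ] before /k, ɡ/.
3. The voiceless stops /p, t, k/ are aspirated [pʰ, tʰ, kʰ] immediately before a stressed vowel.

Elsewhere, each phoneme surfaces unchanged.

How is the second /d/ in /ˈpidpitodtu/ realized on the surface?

/d/ (between /o/ and /t/) is in the target of rule 1 but the environment (word-finally) is not met → [d].

[d]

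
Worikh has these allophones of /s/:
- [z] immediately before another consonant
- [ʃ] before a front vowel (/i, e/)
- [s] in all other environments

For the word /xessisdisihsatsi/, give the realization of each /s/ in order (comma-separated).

Occurrence 1 (position 3): immediately before another consonant → [z].
Occurrence 2 (position 4): before a front vowel (/i, e/) → [ʃ].
Occurrence 3 (position 6): immediately before another consonant → [z].
Occurrence 4 (position 9): before a front vowel (/i, e/) → [ʃ].
Occurrence 5 (position 12): no conditioning environment matches → elsewhere allophone [s].
Occurrence 6 (position 15): before a front vowel (/i, e/) → [ʃ].

[z], [ʃ], [z], [ʃ], [s], [ʃ]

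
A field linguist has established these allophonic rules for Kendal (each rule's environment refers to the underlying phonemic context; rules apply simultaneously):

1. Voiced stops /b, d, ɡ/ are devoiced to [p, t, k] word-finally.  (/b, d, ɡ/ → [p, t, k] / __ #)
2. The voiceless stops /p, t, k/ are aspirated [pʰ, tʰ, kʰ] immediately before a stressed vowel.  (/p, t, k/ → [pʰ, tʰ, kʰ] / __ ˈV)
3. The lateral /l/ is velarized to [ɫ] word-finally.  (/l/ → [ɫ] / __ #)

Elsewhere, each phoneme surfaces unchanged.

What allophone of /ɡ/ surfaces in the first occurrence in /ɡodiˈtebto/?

/ɡ/ (word-initial) is in the target of rule 1 but the environment (word-finally) is not met → [ɡ].

[ɡ]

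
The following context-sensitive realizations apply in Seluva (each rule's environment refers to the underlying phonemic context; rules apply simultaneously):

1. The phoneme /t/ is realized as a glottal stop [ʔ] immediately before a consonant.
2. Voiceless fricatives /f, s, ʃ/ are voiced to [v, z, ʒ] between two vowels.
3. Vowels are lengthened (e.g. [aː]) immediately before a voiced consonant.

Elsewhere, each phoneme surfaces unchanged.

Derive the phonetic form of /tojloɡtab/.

[toːjloːɡtaːb]

/t/ — word-initial; rule 1 does not apply here → [t].
Rule 3 applies to /o/ (between /t/ and /j/: before a voiced consonant) → [oː].
/j/ stays [j].
/l/ stays [l].
/o/ (between /l/ and /ɡ/): before a voiced consonant, so rule 3 applies → [oː].
/ɡ/ (between /o/ and /t/): no rule targets it → [ɡ].
/t/ (between /ɡ/ and /a/) is in the target of rule 1 but the environment (immediately before a consonant) is not met → [t].
/a/ — between /t/ and /b/, before a voiced consonant — surfaces as [aː] (rule 3).
/b/ stays [b].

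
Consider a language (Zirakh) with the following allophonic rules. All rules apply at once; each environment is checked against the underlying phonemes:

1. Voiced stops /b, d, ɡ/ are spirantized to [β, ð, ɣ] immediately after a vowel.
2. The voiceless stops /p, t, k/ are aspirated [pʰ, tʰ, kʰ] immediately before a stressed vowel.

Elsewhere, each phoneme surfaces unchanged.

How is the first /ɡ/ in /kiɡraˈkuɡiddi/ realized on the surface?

/ɡ/ — between /i/ and /r/, immediately after a vowel — surfaces as [ɣ] (rule 1).

[ɣ]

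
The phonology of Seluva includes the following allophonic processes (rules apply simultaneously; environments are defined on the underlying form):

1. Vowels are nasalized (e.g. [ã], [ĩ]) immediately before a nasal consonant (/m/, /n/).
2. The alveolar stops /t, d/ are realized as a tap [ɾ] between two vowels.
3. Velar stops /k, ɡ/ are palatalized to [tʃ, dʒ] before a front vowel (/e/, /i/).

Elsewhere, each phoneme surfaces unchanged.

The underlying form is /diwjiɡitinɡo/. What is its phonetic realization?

[diwjidʒiɾĩnɡo]

/d/ (word-initial) is in the target of rule 2 but the environment (between two vowels) is not met → [d].
/i/ (between /d/ and /w/) fails the environment for rule 1, so it stays [i].
/w/ (between /i/ and /j/) is unaffected → [w].
/j/ — not in any rule's target class → [j].
/i/ (between /j/ and /ɡ/): rule 1 targets it, but not before a nasal consonant → unchanged [i].
/ɡ/ — between /i/ and /i/, before a front vowel — surfaces as [dʒ] (rule 3).
/i/ (between /ɡ/ and /t/) fails the environment for rule 1, so it stays [i].
/t/ (between /i/ and /i/) occurs between two vowels → [ɾ] by rule 2.
/i/ (between /t/ and /n/) occurs before a nasal consonant → [ĩ] by rule 1.
/n/ (between /i/ and /ɡ/) is unaffected → [n].
/ɡ/ (between /n/ and /o/): rule 3 targets it, but not before a front vowel → unchanged [ɡ].
/o/ (word-final): rule 1 targets it, but not before a nasal consonant → unchanged [o].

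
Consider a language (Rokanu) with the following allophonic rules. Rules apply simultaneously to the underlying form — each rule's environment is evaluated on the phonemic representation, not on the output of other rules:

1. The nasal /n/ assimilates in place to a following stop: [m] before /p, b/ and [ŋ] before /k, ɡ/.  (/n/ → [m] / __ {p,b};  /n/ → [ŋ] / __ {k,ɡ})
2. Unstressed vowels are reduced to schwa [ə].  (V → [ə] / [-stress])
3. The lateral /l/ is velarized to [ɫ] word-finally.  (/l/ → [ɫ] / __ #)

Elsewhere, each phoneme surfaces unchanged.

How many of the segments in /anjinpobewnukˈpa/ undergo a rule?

Segments that undergo a rule: /a/ → [ə] (rule 2); /i/ → [ə] (rule 2); /n/ → [m] (rule 1); /o/ → [ə] (rule 2); /e/ → [ə] (rule 2); /u/ → [ə] (rule 2).
All other segments surface unchanged.

6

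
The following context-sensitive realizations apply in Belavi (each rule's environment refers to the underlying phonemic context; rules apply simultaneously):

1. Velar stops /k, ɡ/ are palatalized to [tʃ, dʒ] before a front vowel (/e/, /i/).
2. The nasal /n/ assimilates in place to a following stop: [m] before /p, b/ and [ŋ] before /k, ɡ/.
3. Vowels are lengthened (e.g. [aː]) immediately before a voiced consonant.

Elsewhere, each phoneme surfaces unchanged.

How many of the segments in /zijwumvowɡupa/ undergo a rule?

3

Segments that undergo a rule: /i/ → [iː] (rule 3); /u/ → [uː] (rule 3); /o/ → [oː] (rule 3).
All other segments surface unchanged.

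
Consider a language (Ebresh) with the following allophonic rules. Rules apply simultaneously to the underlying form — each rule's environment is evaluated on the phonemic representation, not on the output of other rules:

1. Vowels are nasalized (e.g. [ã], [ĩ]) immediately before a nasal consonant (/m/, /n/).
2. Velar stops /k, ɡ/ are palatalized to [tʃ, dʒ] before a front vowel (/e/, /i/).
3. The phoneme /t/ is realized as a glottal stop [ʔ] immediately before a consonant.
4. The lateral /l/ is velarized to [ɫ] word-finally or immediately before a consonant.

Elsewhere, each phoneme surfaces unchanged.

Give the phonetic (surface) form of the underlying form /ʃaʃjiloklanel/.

[ʃaʃjiloklãneɫ]

/ʃ/ (word-initial) is unaffected → [ʃ].
/a/ — between /ʃ/ and /ʃ/; rule 1 does not apply here → [a].
/ʃ/ — not in any rule's target class → [ʃ].
/j/ (between /ʃ/ and /i/): no rule targets it → [j].
/i/ (between /j/ and /l/): rule 1 targets it, but not before a nasal consonant → unchanged [i].
/l/ (between /i/ and /o/) is in the target of rule 4 but the environment (word-finally or immediately before a consonant) is not met → [l].
/o/ — between /l/ and /k/; rule 1 does not apply here → [o].
/k/ (between /o/ and /l/): rule 2 targets it, but not before a front vowel → unchanged [k].
/l/ (between /k/ and /a/) fails the environment for rule 4, so it stays [l].
/a/ — between /l/ and /n/, before a nasal consonant — surfaces as [ã] (rule 1).
/n/ — not in any rule's target class → [n].
/e/ (between /n/ and /l/) fails the environment for rule 1, so it stays [e].
/l/ meets the environment for rule 4 (word-finally or immediately before a consonant) → [ɫ].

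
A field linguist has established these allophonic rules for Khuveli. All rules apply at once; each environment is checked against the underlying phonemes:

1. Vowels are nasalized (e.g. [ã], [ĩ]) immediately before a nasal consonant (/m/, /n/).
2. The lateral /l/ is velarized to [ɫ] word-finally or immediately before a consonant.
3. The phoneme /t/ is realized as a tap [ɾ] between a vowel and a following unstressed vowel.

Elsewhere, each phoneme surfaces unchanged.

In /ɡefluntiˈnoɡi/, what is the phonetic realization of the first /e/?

[e]

/e/ — between /ɡ/ and /f/; rule 1 does not apply here → [e].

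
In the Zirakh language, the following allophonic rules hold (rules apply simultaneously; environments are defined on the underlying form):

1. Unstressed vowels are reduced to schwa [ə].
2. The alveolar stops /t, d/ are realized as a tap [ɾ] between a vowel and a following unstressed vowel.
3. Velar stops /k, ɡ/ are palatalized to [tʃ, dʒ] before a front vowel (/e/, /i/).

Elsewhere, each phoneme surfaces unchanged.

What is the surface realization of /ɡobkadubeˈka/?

/ɡ/ (word-initial): rule 3 targets it, but not before a front vowel → unchanged [ɡ].
/o/ meets the environment for rule 1 (in an unstressed syllable) → [ə].
/b/ (between /o/ and /k/) is unaffected → [b].
/k/ — between /b/ and /a/; rule 3 does not apply here → [k].
/a/ (between /k/ and /d/) occurs in an unstressed syllable → [ə] by rule 1.
/d/ (between /a/ and /u/) occurs between a vowel and a following unstressed vowel → [ɾ] by rule 2.
/u/ (between /d/ and /b/): in an unstressed syllable, so rule 1 applies → [ə].
/b/ (between /u/ and /e/) is unaffected → [b].
Rule 1 applies to /e/ (between /b/ and /k/: in an unstressed syllable) → [ə].
/k/ (between /e/ and /a/): rule 3 targets it, but not before a front vowel → unchanged [k].
/a/ (word-final) fails the environment for rule 1, so it stays [a].

[ɡəbkəɾəbəˈka]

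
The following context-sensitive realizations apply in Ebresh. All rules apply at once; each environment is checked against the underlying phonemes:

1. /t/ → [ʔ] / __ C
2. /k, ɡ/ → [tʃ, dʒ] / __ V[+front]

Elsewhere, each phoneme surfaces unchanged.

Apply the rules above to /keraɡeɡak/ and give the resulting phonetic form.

Rule 2 applies to /k/ (word-initial: before a front vowel) → [tʃ].
/e/ — not in any rule's target class → [e].
/r/ (between /e/ and /a/) is unaffected → [r].
/a/ (between /r/ and /ɡ/): no rule targets it → [a].
/ɡ/ meets the environment for rule 2 (before a front vowel) → [dʒ].
/e/ (between /ɡ/ and /ɡ/): no rule targets it → [e].
/ɡ/ (between /e/ and /a/) fails the environment for rule 2, so it stays [ɡ].
/a/ (between /ɡ/ and /k/): no rule targets it → [a].
/k/ (word-final): rule 2 targets it, but not before a front vowel → unchanged [k].

[tʃeradʒeɡak]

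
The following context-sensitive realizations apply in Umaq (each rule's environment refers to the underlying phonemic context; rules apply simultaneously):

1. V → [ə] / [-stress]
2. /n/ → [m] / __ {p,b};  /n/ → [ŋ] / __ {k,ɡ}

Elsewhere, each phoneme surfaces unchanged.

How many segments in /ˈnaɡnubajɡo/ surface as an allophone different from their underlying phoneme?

Segments that undergo a rule: /u/ → [ə] (rule 1); /a/ → [ə] (rule 1); /o/ → [ə] (rule 1).
All other segments surface unchanged.

3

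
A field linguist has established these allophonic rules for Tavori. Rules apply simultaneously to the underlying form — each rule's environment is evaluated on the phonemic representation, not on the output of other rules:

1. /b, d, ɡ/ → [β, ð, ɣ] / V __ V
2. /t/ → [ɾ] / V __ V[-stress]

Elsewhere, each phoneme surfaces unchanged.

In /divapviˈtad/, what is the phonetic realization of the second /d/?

[d]

/d/ (word-final) fails the environment for rule 1, so it stays [d].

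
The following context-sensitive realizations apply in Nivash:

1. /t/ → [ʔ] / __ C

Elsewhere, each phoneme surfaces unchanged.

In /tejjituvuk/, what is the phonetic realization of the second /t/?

[t]

/t/ (between /i/ and /u/) is in the target of rule 1 but the environment (immediately before a consonant) is not met → [t].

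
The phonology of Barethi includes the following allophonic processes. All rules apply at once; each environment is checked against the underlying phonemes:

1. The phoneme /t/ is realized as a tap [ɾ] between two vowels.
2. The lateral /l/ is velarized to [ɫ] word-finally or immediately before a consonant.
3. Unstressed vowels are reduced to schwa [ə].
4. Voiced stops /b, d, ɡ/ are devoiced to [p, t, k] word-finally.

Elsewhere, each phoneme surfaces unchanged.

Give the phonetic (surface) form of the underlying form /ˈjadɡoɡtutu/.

[ˈjadɡəɡtəɾə]

/j/ (word-initial): no rule targets it → [j].
/a/ — between /j/ and /d/; rule 3 does not apply here → [a].
/d/ (between /a/ and /ɡ/) is in the target of rule 4 but the environment (word-finally) is not met → [d].
/ɡ/ (between /d/ and /o/): rule 4 targets it, but not word-finally → unchanged [ɡ].
/o/ (between /ɡ/ and /ɡ/) occurs in an unstressed syllable → [ə] by rule 3.
/ɡ/ (between /o/ and /t/) fails the environment for rule 4, so it stays [ɡ].
/t/ (between /ɡ/ and /u/) fails the environment for rule 1, so it stays [t].
/u/ (between /t/ and /t/): in an unstressed syllable, so rule 3 applies → [ə].
/t/ (between /u/ and /u/): between two vowels, so rule 1 applies → [ɾ].
/u/ meets the environment for rule 3 (in an unstressed syllable) → [ə].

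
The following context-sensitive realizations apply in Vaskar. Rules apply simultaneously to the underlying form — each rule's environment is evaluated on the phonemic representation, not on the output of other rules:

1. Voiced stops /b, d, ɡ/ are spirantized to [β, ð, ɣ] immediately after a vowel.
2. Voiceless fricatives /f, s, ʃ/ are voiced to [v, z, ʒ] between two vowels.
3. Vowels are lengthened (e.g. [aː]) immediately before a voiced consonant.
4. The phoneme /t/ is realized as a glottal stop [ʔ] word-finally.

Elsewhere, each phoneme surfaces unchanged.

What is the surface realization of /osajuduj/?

/o/ (word-initial) is in the target of rule 3 but the environment (before a voiced consonant) is not met → [o].
Rule 2 applies to /s/ (between /o/ and /a/: between two vowels) → [z].
/a/ — between /s/ and /j/, before a voiced consonant — surfaces as [aː] (rule 3).
/u/ (between /j/ and /d/): before a voiced consonant, so rule 3 applies → [uː].
/d/ — between /u/ and /u/, immediately after a vowel — surfaces as [ð] (rule 1).
/u/ — between /d/ and /j/, before a voiced consonant — surfaces as [uː] (rule 3).

[ozaːjuːðuːj]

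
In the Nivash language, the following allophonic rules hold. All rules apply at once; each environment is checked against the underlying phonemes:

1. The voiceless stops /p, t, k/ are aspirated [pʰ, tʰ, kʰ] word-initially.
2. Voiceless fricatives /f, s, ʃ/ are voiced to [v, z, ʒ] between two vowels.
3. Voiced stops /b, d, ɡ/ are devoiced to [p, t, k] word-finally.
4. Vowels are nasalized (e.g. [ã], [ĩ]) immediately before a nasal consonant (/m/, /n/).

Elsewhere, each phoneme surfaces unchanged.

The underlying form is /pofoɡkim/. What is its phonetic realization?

[pʰovoɡkĩm]

/p/ (word-initial) occurs word-initially → [pʰ] by rule 1.
/o/ (between /p/ and /f/) is in the target of rule 4 but the environment (before a nasal consonant) is not met → [o].
Rule 2 applies to /f/ (between /o/ and /o/: between two vowels) → [v].
/o/ (between /f/ and /ɡ/) is in the target of rule 4 but the environment (before a nasal consonant) is not met → [o].
/ɡ/ (between /o/ and /k/) is in the target of rule 3 but the environment (word-finally) is not met → [ɡ].
/k/ (between /ɡ/ and /i/) fails the environment for rule 1, so it stays [k].
/i/ — between /k/ and /m/, before a nasal consonant — surfaces as [ĩ] (rule 4).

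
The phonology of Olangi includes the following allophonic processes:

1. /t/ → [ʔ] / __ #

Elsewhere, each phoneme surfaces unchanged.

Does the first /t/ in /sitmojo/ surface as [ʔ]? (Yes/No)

No

/t/ — between /i/ and /m/; rule 1 does not apply here → [t].
The actual realization is [t], not [ʔ].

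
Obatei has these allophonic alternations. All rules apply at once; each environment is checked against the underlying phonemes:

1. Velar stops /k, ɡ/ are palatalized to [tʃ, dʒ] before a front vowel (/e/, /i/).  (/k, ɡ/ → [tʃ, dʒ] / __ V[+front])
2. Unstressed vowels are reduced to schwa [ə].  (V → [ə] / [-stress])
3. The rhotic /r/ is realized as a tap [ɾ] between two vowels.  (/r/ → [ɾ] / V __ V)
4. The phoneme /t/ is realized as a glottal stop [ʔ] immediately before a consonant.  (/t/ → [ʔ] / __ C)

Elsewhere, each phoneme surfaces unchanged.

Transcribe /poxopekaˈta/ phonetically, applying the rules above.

[pəxəpəkəˈta]

/p/ (word-initial) is unaffected → [p].
/o/ meets the environment for rule 2 (in an unstressed syllable) → [ə].
/x/ (between /o/ and /o/) is unaffected → [x].
Rule 2 applies to /o/ (between /x/ and /p/: in an unstressed syllable) → [ə].
/p/ (between /o/ and /e/) is unaffected → [p].
/e/ — between /p/ and /k/, in an unstressed syllable — surfaces as [ə] (rule 2).
/k/ — between /e/ and /a/; rule 1 does not apply here → [k].
/a/ — between /k/ and /t/, in an unstressed syllable — surfaces as [ə] (rule 2).
/t/ — between /a/ and /a/; rule 4 does not apply here → [t].
/a/ (word-final) fails the environment for rule 2, so it stays [a].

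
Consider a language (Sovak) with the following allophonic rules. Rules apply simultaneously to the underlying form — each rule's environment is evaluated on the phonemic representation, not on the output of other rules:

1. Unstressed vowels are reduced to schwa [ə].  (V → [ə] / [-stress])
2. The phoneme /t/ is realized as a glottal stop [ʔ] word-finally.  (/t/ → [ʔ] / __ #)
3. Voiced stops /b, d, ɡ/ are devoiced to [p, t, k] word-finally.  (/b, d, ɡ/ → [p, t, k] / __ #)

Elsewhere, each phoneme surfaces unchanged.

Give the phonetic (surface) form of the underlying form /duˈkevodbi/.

[dəˈkevədbə]

/d/ (word-initial) is in the target of rule 3 but the environment (word-finally) is not met → [d].
/u/ (between /d/ and /k/): in an unstressed syllable, so rule 1 applies → [ə].
/k/ stays [k].
/e/ (between /k/ and /v/) fails the environment for rule 1, so it stays [e].
/v/ (between /e/ and /o/): no rule targets it → [v].
/o/ meets the environment for rule 1 (in an unstressed syllable) → [ə].
/d/ (between /o/ and /b/) fails the environment for rule 3, so it stays [d].
/b/ (between /d/ and /i/): rule 3 targets it, but not word-finally → unchanged [b].
/i/ meets the environment for rule 1 (in an unstressed syllable) → [ə].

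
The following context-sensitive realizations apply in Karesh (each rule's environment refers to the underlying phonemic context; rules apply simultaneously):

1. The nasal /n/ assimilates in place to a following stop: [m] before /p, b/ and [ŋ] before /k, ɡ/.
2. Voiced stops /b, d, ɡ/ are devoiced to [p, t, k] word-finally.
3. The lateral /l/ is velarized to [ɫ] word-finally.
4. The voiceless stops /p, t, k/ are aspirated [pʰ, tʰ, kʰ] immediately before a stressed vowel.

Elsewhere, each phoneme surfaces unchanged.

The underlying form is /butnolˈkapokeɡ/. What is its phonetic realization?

/b/ — word-initial; rule 2 does not apply here → [b].
/u/ stays [u].
/t/ — between /u/ and /n/; rule 4 does not apply here → [t].
/n/ — between /t/ and /o/; rule 1 does not apply here → [n].
/o/ — not in any rule's target class → [o].
/l/ — between /o/ and /k/; rule 3 does not apply here → [l].
/k/ (between /l/ and /a/) occurs immediately before a stressed vowel → [kʰ] by rule 4.
/a/ (between /k/ and /p/): no rule targets it → [a].
/p/ — between /a/ and /o/; rule 4 does not apply here → [p].
/o/ — not in any rule's target class → [o].
/k/ (between /o/ and /e/) fails the environment for rule 4, so it stays [k].
/e/ (between /k/ and /ɡ/): no rule targets it → [e].
/ɡ/ (word-final) occurs word-finally → [k] by rule 2.

[butnolˈkʰapokek]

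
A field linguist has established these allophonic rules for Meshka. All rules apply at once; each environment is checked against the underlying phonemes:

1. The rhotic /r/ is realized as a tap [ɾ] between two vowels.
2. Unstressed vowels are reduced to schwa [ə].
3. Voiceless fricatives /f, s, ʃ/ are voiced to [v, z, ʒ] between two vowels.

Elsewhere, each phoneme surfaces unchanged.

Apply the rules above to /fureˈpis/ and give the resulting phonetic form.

[fəɾəˈpis]

/f/ (word-initial) fails the environment for rule 3, so it stays [f].
/u/ (between /f/ and /r/) occurs in an unstressed syllable → [ə] by rule 2.
/r/ — between /u/ and /e/, between two vowels — surfaces as [ɾ] (rule 1).
/e/ (between /r/ and /p/): in an unstressed syllable, so rule 2 applies → [ə].
/p/ — not in any rule's target class → [p].
/i/ (between /p/ and /s/): rule 2 targets it, but not in an unstressed syllable → unchanged [i].
/s/ (word-final): rule 3 targets it, but not between two vowels → unchanged [s].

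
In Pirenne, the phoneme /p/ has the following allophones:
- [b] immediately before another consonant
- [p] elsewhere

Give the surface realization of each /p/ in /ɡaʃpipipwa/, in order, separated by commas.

Occurrence 1 (position 4): no conditioning environment matches → elsewhere allophone [p].
Occurrence 2 (position 6): no conditioning environment matches → elsewhere allophone [p].
Occurrence 3 (position 8): immediately before another consonant → [b].

[p], [p], [b]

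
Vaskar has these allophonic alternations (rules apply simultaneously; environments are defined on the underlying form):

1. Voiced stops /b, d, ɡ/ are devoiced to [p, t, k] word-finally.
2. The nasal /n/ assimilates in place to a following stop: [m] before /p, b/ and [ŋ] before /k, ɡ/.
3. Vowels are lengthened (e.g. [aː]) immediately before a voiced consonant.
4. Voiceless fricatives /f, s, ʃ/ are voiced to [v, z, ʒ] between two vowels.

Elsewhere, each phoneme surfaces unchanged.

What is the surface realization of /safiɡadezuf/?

/s/ — word-initial; rule 4 does not apply here → [s].
/a/ (between /s/ and /f/) is in the target of rule 3 but the environment (before a voiced consonant) is not met → [a].
/f/ — between /a/ and /i/, between two vowels — surfaces as [v] (rule 4).
/i/ meets the environment for rule 3 (before a voiced consonant) → [iː].
/ɡ/ (between /i/ and /a/) is in the target of rule 1 but the environment (word-finally) is not met → [ɡ].
Rule 3 applies to /a/ (between /ɡ/ and /d/: before a voiced consonant) → [aː].
/d/ (between /a/ and /e/): rule 1 targets it, but not word-finally → unchanged [d].
/e/ (between /d/ and /z/): before a voiced consonant, so rule 3 applies → [eː].
/u/ (between /z/ and /f/) fails the environment for rule 3, so it stays [u].
/f/ (word-final) is in the target of rule 4 but the environment (between two vowels) is not met → [f].

[saviːɡaːdeːzuf]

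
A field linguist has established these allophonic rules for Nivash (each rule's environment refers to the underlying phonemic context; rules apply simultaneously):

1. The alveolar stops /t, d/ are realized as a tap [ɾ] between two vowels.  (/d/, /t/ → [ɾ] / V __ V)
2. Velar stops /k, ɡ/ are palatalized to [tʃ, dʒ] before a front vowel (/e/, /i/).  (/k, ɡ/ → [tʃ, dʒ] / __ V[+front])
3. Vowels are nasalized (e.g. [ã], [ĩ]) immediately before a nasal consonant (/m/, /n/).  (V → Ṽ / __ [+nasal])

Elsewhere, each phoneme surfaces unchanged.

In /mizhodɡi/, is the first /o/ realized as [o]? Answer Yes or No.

/o/ (between /h/ and /d/) is in the target of rule 3 but the environment (before a nasal consonant) is not met → [o].
The actual realization is [o], which matches [o].

Yes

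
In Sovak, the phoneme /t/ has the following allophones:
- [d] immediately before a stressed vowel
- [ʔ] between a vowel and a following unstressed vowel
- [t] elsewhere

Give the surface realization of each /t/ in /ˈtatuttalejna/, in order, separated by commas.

Occurrence 1 (position 1): immediately before a stressed vowel → [d].
Occurrence 2 (position 3): between a vowel and a following unstressed vowel → [ʔ].
Occurrence 3 (position 5): no conditioning environment matches → elsewhere allophone [t].
Occurrence 4 (position 6): no conditioning environment matches → elsewhere allophone [t].

[d], [ʔ], [t], [t]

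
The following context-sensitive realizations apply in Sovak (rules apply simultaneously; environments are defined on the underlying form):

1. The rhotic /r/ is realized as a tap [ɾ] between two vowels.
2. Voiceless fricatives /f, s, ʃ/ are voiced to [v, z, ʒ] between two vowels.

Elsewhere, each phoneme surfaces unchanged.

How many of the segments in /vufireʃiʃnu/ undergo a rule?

3

Segments that undergo a rule: /f/ → [v] (rule 2); /r/ → [ɾ] (rule 1); /ʃ/ → [ʒ] (rule 2).
All other segments surface unchanged.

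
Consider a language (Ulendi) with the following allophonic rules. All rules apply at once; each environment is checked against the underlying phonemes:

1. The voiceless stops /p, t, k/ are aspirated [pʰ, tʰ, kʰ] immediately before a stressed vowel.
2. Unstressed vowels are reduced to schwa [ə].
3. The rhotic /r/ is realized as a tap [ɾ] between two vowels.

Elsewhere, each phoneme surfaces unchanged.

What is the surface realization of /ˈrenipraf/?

[ˈrenəprəf]

/r/ (word-initial) is in the target of rule 3 but the environment (between two vowels) is not met → [r].
/e/ (between /r/ and /n/) fails the environment for rule 2, so it stays [e].
/i/ (between /n/ and /p/) occurs in an unstressed syllable → [ə] by rule 2.
/p/ — between /i/ and /r/; rule 1 does not apply here → [p].
/r/ (between /p/ and /a/) fails the environment for rule 3, so it stays [r].
/a/ (between /r/ and /f/): in an unstressed syllable, so rule 2 applies → [ə].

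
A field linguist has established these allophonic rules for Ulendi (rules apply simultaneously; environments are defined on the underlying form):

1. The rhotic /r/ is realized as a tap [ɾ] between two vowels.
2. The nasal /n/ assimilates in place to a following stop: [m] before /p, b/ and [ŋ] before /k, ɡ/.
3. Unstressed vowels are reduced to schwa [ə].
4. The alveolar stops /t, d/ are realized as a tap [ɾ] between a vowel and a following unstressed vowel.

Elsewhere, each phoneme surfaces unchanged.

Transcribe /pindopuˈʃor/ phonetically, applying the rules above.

[pəndəpəˈʃor]

/i/ meets the environment for rule 3 (in an unstressed syllable) → [ə].
/n/ (between /i/ and /d/): rule 2 targets it, but not before a labial or velar stop → unchanged [n].
/d/ — between /n/ and /o/; rule 4 does not apply here → [d].
/o/ (between /d/ and /p/): in an unstressed syllable, so rule 3 applies → [ə].
/u/ (between /p/ and /ʃ/) occurs in an unstressed syllable → [ə] by rule 3.
/o/ (between /ʃ/ and /r/) is in the target of rule 3 but the environment (in an unstressed syllable) is not met → [o].
/r/ (word-final) fails the environment for rule 1, so it stays [r].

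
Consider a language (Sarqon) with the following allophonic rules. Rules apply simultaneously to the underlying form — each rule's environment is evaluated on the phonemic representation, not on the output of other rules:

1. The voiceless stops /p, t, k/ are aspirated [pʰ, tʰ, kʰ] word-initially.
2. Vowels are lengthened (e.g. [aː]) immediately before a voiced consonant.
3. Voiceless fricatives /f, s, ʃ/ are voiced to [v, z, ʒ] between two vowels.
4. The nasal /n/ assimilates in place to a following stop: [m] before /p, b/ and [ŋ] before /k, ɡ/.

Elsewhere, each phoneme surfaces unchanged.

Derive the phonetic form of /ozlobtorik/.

[oːzloːbtoːrik]

/o/ (word-initial) occurs before a voiced consonant → [oː] by rule 2.
/z/ (between /o/ and /l/): no rule targets it → [z].
/l/ (between /z/ and /o/): no rule targets it → [l].
/o/ (between /l/ and /b/) occurs before a voiced consonant → [oː] by rule 2.
/b/ (between /o/ and /t/) is unaffected → [b].
/t/ (between /b/ and /o/) fails the environment for rule 1, so it stays [t].
/o/ (between /t/ and /r/) occurs before a voiced consonant → [oː] by rule 2.
/r/ (between /o/ and /i/): no rule targets it → [r].
/i/ (between /r/ and /k/) is in the target of rule 2 but the environment (before a voiced consonant) is not met → [i].
/k/ (word-final) fails the environment for rule 1, so it stays [k].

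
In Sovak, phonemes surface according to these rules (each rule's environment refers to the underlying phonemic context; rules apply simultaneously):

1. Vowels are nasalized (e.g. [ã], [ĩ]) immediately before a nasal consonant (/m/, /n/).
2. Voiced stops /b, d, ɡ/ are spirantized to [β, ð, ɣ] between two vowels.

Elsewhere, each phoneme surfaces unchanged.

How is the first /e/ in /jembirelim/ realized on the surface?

/e/ — between /j/ and /m/, before a nasal consonant — surfaces as [ẽ] (rule 1).

[ẽ]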